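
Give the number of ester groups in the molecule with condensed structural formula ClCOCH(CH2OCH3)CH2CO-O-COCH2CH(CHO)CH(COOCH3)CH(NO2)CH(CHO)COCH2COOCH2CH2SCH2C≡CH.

2

Working along the chain:
  ClCO: –C(=O)Cl: carbonyl C bonded to C and to a halogen → acyl halide (not alkyl halide).
  CH(CH2OCH3): pendant –CH2OCH3: C–O–C linkage → ether.
  CH2CO-O-COCH2: two acyl groups sharing one oxygen, –C(=O)–O–C(=O)– → anhydride.
  CH(CHO): pendant –CHO: carbonyl C bonded to C and H → aldehyde.
  CH(COOCH3): pendant –COOCH3: carbonyl C bonded to C and –OCH3 → ester.
  CH(NO2): –NO2 on an sp³ carbon → nitro (the N=O is not a carbonyl).
  CH(CHO): pendant –CHO: carbonyl C bonded to C and H → aldehyde.
  CO: –C(=O)– with carbon on both sides → ketone.
  CH2COOCH2: –C(=O)–O–C with C on the carbonyl side → ester.
  CH2SCH2: C–S–C linkage → sulfide (thioether).
  C≡CH: C≡C triple bond → alkyne.
Ester appears at: CH(COOCH3), CH2COOCH2 → 2.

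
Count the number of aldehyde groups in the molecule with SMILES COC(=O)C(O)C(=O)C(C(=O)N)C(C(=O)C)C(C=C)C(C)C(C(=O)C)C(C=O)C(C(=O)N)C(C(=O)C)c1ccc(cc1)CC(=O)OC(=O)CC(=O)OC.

1

CH3O–C(=O)–: carbonyl C bonded to C and to –OCH3 → ester (not ketone + ether).
–OH on an sp³ carbon → alcohol (secondary).
–C(=O)– with carbon on both sides → ketone.
pendant –CONH2: carbonyl C bonded to C and N → amide.
pendant –COCH3: carbonyl C bonded to two carbons → ketone.
pendant –CH=CH2: C=C double bond → alkene.
pendant –COCH3: carbonyl C bonded to two carbons → ketone.
pendant –CHO: carbonyl C bonded to C and H → aldehyde.
pendant –CONH2: carbonyl C bonded to C and N → amide.
pendant –COCH3: carbonyl C bonded to two carbons → ketone.
para-disubstituted benzene ring → arene.
two acyl groups sharing one oxygen, –C(=O)–O–C(=O)– → anhydride.
–C(=O)OCH3: carbonyl C bonded to C and to –OCH3 → ester (not ketone + ether).
Aldehyde appears at: CH(CHO) → 1.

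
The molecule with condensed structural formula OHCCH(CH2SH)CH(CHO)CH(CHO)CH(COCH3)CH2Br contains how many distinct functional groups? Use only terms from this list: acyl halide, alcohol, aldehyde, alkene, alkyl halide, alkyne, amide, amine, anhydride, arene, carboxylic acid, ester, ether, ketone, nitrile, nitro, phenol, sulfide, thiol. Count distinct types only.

4

Reading the structure from left to right:
  OHC: terminal –CHO: carbonyl C bonded to H and C → aldehyde.
  CH(CH2SH): pendant –CH2SH → thiol.
  CH(CHO): pendant –CHO: carbonyl C bonded to C and H → aldehyde.
  CH(CHO): pendant –CHO: carbonyl C bonded to C and H → aldehyde.
  CH(COCH3): pendant –COCH3: carbonyl C bonded to two carbons → ketone.
  CH2Br: halogen on an sp³ carbon → alkyl halide.
Distinct types present: aldehyde, alkyl halide, ketone, thiol.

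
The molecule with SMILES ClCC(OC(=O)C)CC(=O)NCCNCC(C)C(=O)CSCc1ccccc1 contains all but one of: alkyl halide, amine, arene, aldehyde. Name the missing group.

aldehyde

alkyl halide: present (ClCH2 — halogen on an sp³ carbon → alkyl halide).
amine: present (CH2NHCH2 — C–N–C with sp³ carbons and no adjacent C=O → amine (secondary)).
arene: present (C6H5 — –C6H5 phenyl ring → arene).
aldehyde: absent. In CO, the carbonyl carbon is bonded to two carbons, so it is a ketone, not an aldehyde.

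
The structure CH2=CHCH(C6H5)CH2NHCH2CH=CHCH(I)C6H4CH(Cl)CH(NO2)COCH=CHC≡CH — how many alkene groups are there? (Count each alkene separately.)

C=C double bond → alkene.
pendant –C6H5: benzene ring → arene.
C–N–C with sp³ carbons and no adjacent C=O → amine (secondary).
C=C double bond → alkene.
halogen on an sp³ carbon → alkyl halide.
para-disubstituted benzene ring → arene.
halogen on an sp³ carbon → alkyl halide.
–NO2 on an sp³ carbon → nitro (the N=O is not a carbonyl).
–C(=O)– with carbon on both sides → ketone.
C=C double bond → alkene.
C≡C triple bond → alkyne.
Alkene appears at: CH2=CH, CH=CH, CH=CH → 3.

3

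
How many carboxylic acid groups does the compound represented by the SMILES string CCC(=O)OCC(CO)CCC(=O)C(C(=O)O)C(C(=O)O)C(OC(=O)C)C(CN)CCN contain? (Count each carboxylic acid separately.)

Working along the chain:
  CH2COOCH2: –C(=O)–O–C with C on the carbonyl side → ester.
  CH(CH2OH): pendant –CH2OH on an sp³ backbone C → alcohol.
  CO: –C(=O)– with carbon on both sides → ketone.
  CH(COOH): pendant –COOH: carbonyl C bonded to C and –OH → carboxylic acid.
  CH(COOH): pendant –COOH: carbonyl C bonded to C and –OH → carboxylic acid.
  CH(OCOCH3): pendant –OC(=O)CH3: an acyloxy group → ester.
  CH(CH2NH2): pendant –CH2NH2: N on sp³ C, no adjacent C=O → amine.
  CH2NH2: –NH2 on an sp³ carbon with no adjacent C=O → amine.
Carboxylic acid appears at: CH(COOH), CH(COOH) → 2.

2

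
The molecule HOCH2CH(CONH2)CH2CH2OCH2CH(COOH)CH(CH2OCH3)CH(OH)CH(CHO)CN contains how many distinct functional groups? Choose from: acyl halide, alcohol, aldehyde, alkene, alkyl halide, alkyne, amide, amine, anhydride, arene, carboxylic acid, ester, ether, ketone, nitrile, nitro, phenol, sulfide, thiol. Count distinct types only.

6

Reading the structure from left to right:
  HOCH2: HO– on an sp³ carbon → alcohol.
  CH(CONH2): pendant –CONH2: carbonyl C bonded to C and N → amide.
  CH2OCH2: C–O–C with sp³ carbons on both sides and no adjacent C=O → ether.
  CH(COOH): pendant –COOH: carbonyl C bonded to C and –OH → carboxylic acid.
  CH(CH2OCH3): pendant –CH2OCH3: C–O–C linkage → ether.
  CH(OH): –OH on an sp³ carbon → alcohol (secondary).
  CH(CHO): pendant –CHO: carbonyl C bonded to C and H → aldehyde.
  CN: –C≡N: carbon triple-bonded to nitrogen → nitrile.
Distinct types present: alcohol, aldehyde, amide, carboxylic acid, ether, nitrile.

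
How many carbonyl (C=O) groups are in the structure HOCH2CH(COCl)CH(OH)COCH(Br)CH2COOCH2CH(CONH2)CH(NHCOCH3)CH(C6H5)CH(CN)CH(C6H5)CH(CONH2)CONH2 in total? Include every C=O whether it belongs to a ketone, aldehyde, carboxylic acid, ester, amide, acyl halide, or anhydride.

7

CH(COCl): acyl halide, 1 C=O (running total 1).
CO: ketone, 1 C=O (running total 2).
CH2COOCH2: ester, 1 C=O (running total 3).
CH(CONH2): amide, 1 C=O (running total 4).
CH(NHCOCH3): amide, 1 C=O (running total 5).
CH(CONH2): amide, 1 C=O (running total 6).
CONH2: amide, 1 C=O (running total 7).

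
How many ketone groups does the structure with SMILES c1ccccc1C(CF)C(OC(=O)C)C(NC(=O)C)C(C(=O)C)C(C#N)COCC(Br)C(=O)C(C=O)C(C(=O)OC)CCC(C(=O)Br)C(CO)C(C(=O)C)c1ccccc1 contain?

3

Working along the chain:
  C6H5: C6H5– phenyl ring → arene.
  CH(CH2F): pendant –CH2X: halogen on sp³ carbon → alkyl halide.
  CH(OCOCH3): pendant –OC(=O)CH3: an acyloxy group → ester.
  CH(NHCOCH3): pendant –NHC(=O)CH3: N bonded to a carbonyl → amide (not amine).
  CH(COCH3): pendant –COCH3: carbonyl C bonded to two carbons → ketone.
  CH(CN): pendant –C≡N: nitrile.
  CH2OCH2: C–O–C with sp³ carbons on both sides and no adjacent C=O → ether.
  CH(Br): halogen on an sp³ carbon → alkyl halide.
  CO: –C(=O)– with carbon on both sides → ketone.
  CH(CHO): pendant –CHO: carbonyl C bonded to C and H → aldehyde.
  CH(COOCH3): pendant –COOCH3: carbonyl C bonded to C and –OCH3 → ester.
  CH(COBr): pendant –C(=O)X: carbonyl C bonded to C and halogen → acyl halide.
  CH(CH2OH): pendant –CH2OH on an sp³ backbone C → alcohol.
  CH(COCH3): pendant –COCH3: carbonyl C bonded to two carbons → ketone.
  C6H5: –C6H5 phenyl ring → arene.
Ketone appears at: CH(COCH3), CO, CH(COCH3) → 3.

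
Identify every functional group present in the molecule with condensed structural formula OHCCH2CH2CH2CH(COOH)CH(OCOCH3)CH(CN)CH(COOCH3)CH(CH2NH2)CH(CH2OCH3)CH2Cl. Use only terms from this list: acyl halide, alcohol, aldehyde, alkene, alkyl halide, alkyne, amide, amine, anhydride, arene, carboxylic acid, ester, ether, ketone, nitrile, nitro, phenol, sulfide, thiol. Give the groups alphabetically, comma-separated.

aldehyde, alkyl halide, amine, carboxylic acid, ester, ether, nitrile

terminal –CHO: carbonyl C bonded to H and C → aldehyde.
pendant –COOH: carbonyl C bonded to C and –OH → carboxylic acid.
pendant –OC(=O)CH3: an acyloxy group → ester.
pendant –C≡N: nitrile.
pendant –COOCH3: carbonyl C bonded to C and –OCH3 → ester.
pendant –CH2NH2: N on sp³ C, no adjacent C=O → amine.
pendant –CH2OCH3: C–O–C linkage → ether.
halogen on an sp³ carbon → alkyl halide.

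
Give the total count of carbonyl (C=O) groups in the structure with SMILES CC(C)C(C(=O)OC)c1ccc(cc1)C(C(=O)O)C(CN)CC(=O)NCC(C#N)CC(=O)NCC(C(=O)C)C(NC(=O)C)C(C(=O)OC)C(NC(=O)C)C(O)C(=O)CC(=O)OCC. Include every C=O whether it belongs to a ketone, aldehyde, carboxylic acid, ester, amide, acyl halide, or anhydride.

10

CH(COOCH3): ester, 1 C=O (running total 1).
CH(COOH): carboxylic acid, 1 C=O (running total 2).
CH2CONHCH2: amide, 1 C=O (running total 3).
CH2CONHCH2: amide, 1 C=O (running total 4).
CH(COCH3): ketone, 1 C=O (running total 5).
CH(NHCOCH3): amide, 1 C=O (running total 6).
CH(COOCH3): ester, 1 C=O (running total 7).
CH(NHCOCH3): amide, 1 C=O (running total 8).
CO: ketone, 1 C=O (running total 9).
CH2COOCH2: ester, 1 C=O (running total 10).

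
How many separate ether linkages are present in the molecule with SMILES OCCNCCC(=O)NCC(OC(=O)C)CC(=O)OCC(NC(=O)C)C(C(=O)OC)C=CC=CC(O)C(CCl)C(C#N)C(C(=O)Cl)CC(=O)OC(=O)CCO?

0

HO– on an sp³ carbon → alcohol.
C–N–C with sp³ carbons and no adjacent C=O → amine (secondary).
–C(=O)–N– linkage → amide (the N is not an amine).
pendant –OC(=O)CH3: an acyloxy group → ester.
–C(=O)–O–C with C on the carbonyl side → ester.
pendant –NHC(=O)CH3: N bonded to a carbonyl → amide (not amine).
pendant –COOCH3: carbonyl C bonded to C and –OCH3 → ester.
C=C double bond → alkene.
C=C double bond → alkene.
–OH on an sp³ carbon → alcohol (secondary).
pendant –CH2X: halogen on sp³ carbon → alkyl halide.
pendant –C≡N: nitrile.
pendant –C(=O)X: carbonyl C bonded to C and halogen → acyl halide.
two acyl groups sharing one oxygen, –C(=O)–O–C(=O)– → anhydride.
–OH on an sp³ carbon → alcohol.
No segment is a ether: HOCH2 is alcohol, not ether; CH(OCOCH3) is ester, not ether; CH2COOCH2 is ester, not ether. → 0.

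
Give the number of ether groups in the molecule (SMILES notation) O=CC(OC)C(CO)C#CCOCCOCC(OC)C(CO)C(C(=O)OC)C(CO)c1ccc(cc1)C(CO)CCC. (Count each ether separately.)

terminal –CHO: carbonyl C bonded to H and C → aldehyde.
pendant –OCH3: C–O–C with sp³ C, no adjacent C=O → ether.
pendant –CH2OH on an sp³ backbone C → alcohol.
C≡C triple bond → alkyne.
C–O–C with sp³ carbons on both sides and no adjacent C=O → ether.
C–O–C with sp³ carbons on both sides and no adjacent C=O → ether.
pendant –OCH3: C–O–C with sp³ C, no adjacent C=O → ether.
pendant –CH2OH on an sp³ backbone C → alcohol.
pendant –COOCH3: carbonyl C bonded to C and –OCH3 → ester.
pendant –CH2OH on an sp³ backbone C → alcohol.
para-disubstituted benzene ring → arene.
pendant –CH2OH on an sp³ backbone C → alcohol.
Ether appears at: CH(OCH3), CH2OCH2, CH2OCH2, CH(OCH3) → 4.

4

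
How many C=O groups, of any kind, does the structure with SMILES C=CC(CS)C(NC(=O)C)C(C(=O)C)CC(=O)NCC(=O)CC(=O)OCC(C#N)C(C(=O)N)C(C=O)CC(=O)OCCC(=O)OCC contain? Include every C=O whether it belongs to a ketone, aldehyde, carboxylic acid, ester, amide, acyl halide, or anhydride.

9

CH(NHCOCH3): amide, 1 C=O (running total 1).
CH(COCH3): ketone, 1 C=O (running total 2).
CH2CONHCH2: amide, 1 C=O (running total 3).
CO: ketone, 1 C=O (running total 4).
CH2COOCH2: ester, 1 C=O (running total 5).
CH(CONH2): amide, 1 C=O (running total 6).
CH(CHO): aldehyde, 1 C=O (running total 7).
CH2COOCH2: ester, 1 C=O (running total 8).
COOCH2CH3: ester, 1 C=O (running total 9).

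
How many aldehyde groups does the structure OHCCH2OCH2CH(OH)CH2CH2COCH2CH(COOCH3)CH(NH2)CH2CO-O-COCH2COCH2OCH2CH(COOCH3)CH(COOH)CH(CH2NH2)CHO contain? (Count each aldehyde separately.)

terminal –CHO: carbonyl C bonded to H and C → aldehyde.
C–O–C with sp³ carbons on both sides and no adjacent C=O → ether.
–OH on an sp³ carbon → alcohol (secondary).
–C(=O)– with carbon on both sides → ketone.
pendant –COOCH3: carbonyl C bonded to C and –OCH3 → ester.
–NH2 on an sp³ carbon with no adjacent C=O → amine.
two acyl groups sharing one oxygen, –C(=O)–O–C(=O)– → anhydride.
–C(=O)– with carbon on both sides → ketone.
C–O–C with sp³ carbons on both sides and no adjacent C=O → ether.
pendant –COOCH3: carbonyl C bonded to C and –OCH3 → ester.
pendant –COOH: carbonyl C bonded to C and –OH → carboxylic acid.
pendant –CH2NH2: N on sp³ C, no adjacent C=O → amine.
terminal –CHO: carbonyl C bonded to H and C → aldehyde.
Aldehyde appears at: OHC, CHO → 2.

2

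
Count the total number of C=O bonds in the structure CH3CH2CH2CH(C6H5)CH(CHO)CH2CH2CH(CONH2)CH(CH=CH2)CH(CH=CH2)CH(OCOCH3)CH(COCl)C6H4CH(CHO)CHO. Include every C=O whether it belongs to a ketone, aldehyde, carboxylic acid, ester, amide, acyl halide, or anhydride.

6

CH(CHO): aldehyde, 1 C=O (running total 1).
CH(CONH2): amide, 1 C=O (running total 2).
CH(OCOCH3): ester, 1 C=O (running total 3).
CH(COCl): acyl halide, 1 C=O (running total 4).
CH(CHO): aldehyde, 1 C=O (running total 5).
CHO: aldehyde, 1 C=O (running total 6).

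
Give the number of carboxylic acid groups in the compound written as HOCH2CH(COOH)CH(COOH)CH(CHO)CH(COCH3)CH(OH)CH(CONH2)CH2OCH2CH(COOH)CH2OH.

3

HO– on an sp³ carbon → alcohol.
pendant –COOH: carbonyl C bonded to C and –OH → carboxylic acid.
pendant –COOH: carbonyl C bonded to C and –OH → carboxylic acid.
pendant –CHO: carbonyl C bonded to C and H → aldehyde.
pendant –COCH3: carbonyl C bonded to two carbons → ketone.
–OH on an sp³ carbon → alcohol (secondary).
pendant –CONH2: carbonyl C bonded to C and N → amide.
C–O–C with sp³ carbons on both sides and no adjacent C=O → ether.
pendant –COOH: carbonyl C bonded to C and –OH → carboxylic acid.
–OH on an sp³ carbon → alcohol.
Carboxylic acid appears at: CH(COOH), CH(COOH), CH(COOH) → 3.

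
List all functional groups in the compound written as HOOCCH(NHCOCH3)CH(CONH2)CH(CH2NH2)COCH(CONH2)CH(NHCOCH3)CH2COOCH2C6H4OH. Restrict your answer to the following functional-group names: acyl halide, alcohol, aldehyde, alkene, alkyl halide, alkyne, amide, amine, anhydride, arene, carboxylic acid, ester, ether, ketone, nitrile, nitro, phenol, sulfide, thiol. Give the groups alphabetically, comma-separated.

amide, amine, arene, carboxylic acid, ester, ketone, phenol

Working along the chain:
  HOOC: –COOH: carbonyl C bonded to –OH and C → carboxylic acid (the –OH is not a separate alcohol).
  CH(NHCOCH3): pendant –NHC(=O)CH3: N bonded to a carbonyl → amide (not amine).
  CH(CONH2): pendant –CONH2: carbonyl C bonded to C and N → amide.
  CH(CH2NH2): pendant –CH2NH2: N on sp³ C, no adjacent C=O → amine.
  CO: –C(=O)– with carbon on both sides → ketone.
  CH(CONH2): pendant –CONH2: carbonyl C bonded to C and N → amide.
  CH(NHCOCH3): pendant –NHC(=O)CH3: N bonded to a carbonyl → amide (not amine).
  CH2COOCH2: –C(=O)–O–C with C on the carbonyl side → ester.
  C6H4OH: –OH attached directly to an aromatic ring → phenol (not alcohol); the ring itself is an arene.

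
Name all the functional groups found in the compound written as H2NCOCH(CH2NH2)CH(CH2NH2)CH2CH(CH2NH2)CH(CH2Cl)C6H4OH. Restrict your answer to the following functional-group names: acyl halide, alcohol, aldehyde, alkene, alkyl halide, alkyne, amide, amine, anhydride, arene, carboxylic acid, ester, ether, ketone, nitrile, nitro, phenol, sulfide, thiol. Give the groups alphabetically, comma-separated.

alkyl halide, amide, amine, arene, phenol

Taking each segment in turn:
  H2NCO: –C(=O)NH2: carbonyl C bonded to C and to N → amide (the N is not a separate amine).
  CH(CH2NH2): pendant –CH2NH2: N on sp³ C, no adjacent C=O → amine.
  CH(CH2NH2): pendant –CH2NH2: N on sp³ C, no adjacent C=O → amine.
  CH(CH2NH2): pendant –CH2NH2: N on sp³ C, no adjacent C=O → amine.
  CH(CH2Cl): pendant –CH2X: halogen on sp³ carbon → alkyl halide.
  C6H4OH: –OH attached directly to an aromatic ring → phenol (not alcohol); the ring itself is an arene.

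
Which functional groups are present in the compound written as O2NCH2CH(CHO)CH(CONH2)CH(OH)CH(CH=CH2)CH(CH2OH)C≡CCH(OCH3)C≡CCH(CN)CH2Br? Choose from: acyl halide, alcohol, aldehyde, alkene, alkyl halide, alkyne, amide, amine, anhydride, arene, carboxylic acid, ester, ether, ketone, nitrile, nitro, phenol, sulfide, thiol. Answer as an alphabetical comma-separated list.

alcohol, aldehyde, alkene, alkyl halide, alkyne, amide, ether, nitrile, nitro

–NO2 on carbon → nitro group.
pendant –CHO: carbonyl C bonded to C and H → aldehyde.
pendant –CONH2: carbonyl C bonded to C and N → amide.
–OH on an sp³ carbon → alcohol (secondary).
pendant –CH=CH2: C=C double bond → alkene.
pendant –CH2OH on an sp³ backbone C → alcohol.
C≡C triple bond → alkyne.
pendant –OCH3: C–O–C with sp³ C, no adjacent C=O → ether.
C≡C triple bond → alkyne.
pendant –C≡N: nitrile.
halogen on an sp³ carbon → alkyl halide.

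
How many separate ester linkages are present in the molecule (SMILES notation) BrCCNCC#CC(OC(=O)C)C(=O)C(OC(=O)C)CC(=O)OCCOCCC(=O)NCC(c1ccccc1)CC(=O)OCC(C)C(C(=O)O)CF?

4

halogen on an sp³ carbon → alkyl halide.
C–N–C with sp³ carbons and no adjacent C=O → amine (secondary).
C≡C triple bond → alkyne.
pendant –OC(=O)CH3: an acyloxy group → ester.
–C(=O)– with carbon on both sides → ketone.
pendant –OC(=O)CH3: an acyloxy group → ester.
–C(=O)–O–C with C on the carbonyl side → ester.
C–O–C with sp³ carbons on both sides and no adjacent C=O → ether.
–C(=O)–N– linkage → amide (the N is not an amine).
pendant –C6H5: benzene ring → arene.
–C(=O)–O–C with C on the carbonyl side → ester.
pendant –COOH: carbonyl C bonded to C and –OH → carboxylic acid.
halogen on an sp³ carbon → alkyl halide.
Ester appears at: CH(OCOCH3), CH(OCOCH3), CH2COOCH2, CH2COOCH2 → 4.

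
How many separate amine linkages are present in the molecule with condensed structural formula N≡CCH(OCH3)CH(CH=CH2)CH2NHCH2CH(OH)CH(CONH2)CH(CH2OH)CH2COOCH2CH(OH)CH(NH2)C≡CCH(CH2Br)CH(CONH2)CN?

2

Taking each segment in turn:
  N≡C: N≡C–: carbon triple-bonded to nitrogen → nitrile.
  CH(OCH3): pendant –OCH3: C–O–C with sp³ C, no adjacent C=O → ether.
  CH(CH=CH2): pendant –CH=CH2: C=C double bond → alkene.
  CH2NHCH2: C–N–C with sp³ carbons and no adjacent C=O → amine (secondary).
  CH(OH): –OH on an sp³ carbon → alcohol (secondary).
  CH(CONH2): pendant –CONH2: carbonyl C bonded to C and N → amide.
  CH(CH2OH): pendant –CH2OH on an sp³ backbone C → alcohol.
  CH2COOCH2: –C(=O)–O–C with C on the carbonyl side → ester.
  CH(OH): –OH on an sp³ carbon → alcohol (secondary).
  CH(NH2): –NH2 on an sp³ carbon with no adjacent C=O → amine.
  C≡C: C≡C triple bond → alkyne.
  CH(CH2Br): pendant –CH2X: halogen on sp³ carbon → alkyl halide.
  CH(CONH2): pendant –CONH2: carbonyl C bonded to C and N → amide.
  CN: –C≡N: carbon triple-bonded to nitrogen → nitrile.
Amine appears at: CH2NHCH2, CH(NH2) → 2.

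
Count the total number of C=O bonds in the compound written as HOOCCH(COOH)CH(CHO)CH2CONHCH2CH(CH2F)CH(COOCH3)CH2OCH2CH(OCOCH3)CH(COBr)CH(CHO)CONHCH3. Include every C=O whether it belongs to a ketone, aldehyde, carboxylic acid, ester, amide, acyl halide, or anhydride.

9

HOOC: carboxylic acid, 1 C=O (running total 1).
CH(COOH): carboxylic acid, 1 C=O (running total 2).
CH(CHO): aldehyde, 1 C=O (running total 3).
CH2CONHCH2: amide, 1 C=O (running total 4).
CH(COOCH3): ester, 1 C=O (running total 5).
CH(OCOCH3): ester, 1 C=O (running total 6).
CH(COBr): acyl halide, 1 C=O (running total 7).
CH(CHO): aldehyde, 1 C=O (running total 8).
CONHCH3: amide, 1 C=O (running total 9).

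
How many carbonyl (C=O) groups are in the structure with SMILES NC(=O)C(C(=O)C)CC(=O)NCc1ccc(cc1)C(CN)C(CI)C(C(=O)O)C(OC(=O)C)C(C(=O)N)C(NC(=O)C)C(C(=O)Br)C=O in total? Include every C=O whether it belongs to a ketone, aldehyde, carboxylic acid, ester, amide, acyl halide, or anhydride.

H2NCO: amide, 1 C=O (running total 1).
CH(COCH3): ketone, 1 C=O (running total 2).
CH2CONHCH2: amide, 1 C=O (running total 3).
CH(COOH): carboxylic acid, 1 C=O (running total 4).
CH(OCOCH3): ester, 1 C=O (running total 5).
CH(CONH2): amide, 1 C=O (running total 6).
CH(NHCOCH3): amide, 1 C=O (running total 7).
CH(COBr): acyl halide, 1 C=O (running total 8).
CHO: aldehyde, 1 C=O (running total 9).

9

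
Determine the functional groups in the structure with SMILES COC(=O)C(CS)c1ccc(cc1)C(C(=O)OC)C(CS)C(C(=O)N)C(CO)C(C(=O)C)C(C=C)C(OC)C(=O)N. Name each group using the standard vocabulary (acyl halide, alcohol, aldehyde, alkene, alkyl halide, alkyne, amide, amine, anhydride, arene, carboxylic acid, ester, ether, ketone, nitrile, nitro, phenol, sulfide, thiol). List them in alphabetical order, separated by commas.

alcohol, alkene, amide, arene, ester, ether, ketone, thiol

Reading the structure from left to right:
  CH3OOC: CH3O–C(=O)–: carbonyl C bonded to C and to –OCH3 → ester (not ketone + ether).
  CH(CH2SH): pendant –CH2SH → thiol.
  C6H4: para-disubstituted benzene ring → arene.
  CH(COOCH3): pendant –COOCH3: carbonyl C bonded to C and –OCH3 → ester.
  CH(CH2SH): pendant –CH2SH → thiol.
  CH(CONH2): pendant –CONH2: carbonyl C bonded to C and N → amide.
  CH(CH2OH): pendant –CH2OH on an sp³ backbone C → alcohol.
  CH(COCH3): pendant –COCH3: carbonyl C bonded to two carbons → ketone.
  CH(CH=CH2): pendant –CH=CH2: C=C double bond → alkene.
  CH(OCH3): pendant –OCH3: C–O–C with sp³ C, no adjacent C=O → ether.
  CONH2: –C(=O)NH2: carbonyl C bonded to C and to N → amide (the N is not a separate amine).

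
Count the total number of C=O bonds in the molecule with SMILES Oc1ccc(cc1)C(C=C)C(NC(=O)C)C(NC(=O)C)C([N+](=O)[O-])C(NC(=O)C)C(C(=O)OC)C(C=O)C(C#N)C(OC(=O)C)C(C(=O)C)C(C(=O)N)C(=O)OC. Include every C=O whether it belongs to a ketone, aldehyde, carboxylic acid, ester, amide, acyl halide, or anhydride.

CH(NHCOCH3): amide, 1 C=O (running total 1).
CH(NHCOCH3): amide, 1 C=O (running total 2).
CH(NHCOCH3): amide, 1 C=O (running total 3).
CH(COOCH3): ester, 1 C=O (running total 4).
CH(CHO): aldehyde, 1 C=O (running total 5).
CH(OCOCH3): ester, 1 C=O (running total 6).
CH(COCH3): ketone, 1 C=O (running total 7).
CH(CONH2): amide, 1 C=O (running total 8).
COOCH3: ester, 1 C=O (running total 9).

9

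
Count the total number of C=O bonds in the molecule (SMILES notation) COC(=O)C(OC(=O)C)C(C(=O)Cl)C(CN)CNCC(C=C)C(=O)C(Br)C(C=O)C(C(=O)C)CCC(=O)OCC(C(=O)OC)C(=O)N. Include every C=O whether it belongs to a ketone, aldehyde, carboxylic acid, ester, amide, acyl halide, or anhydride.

9

CH3OOC: ester, 1 C=O (running total 1).
CH(OCOCH3): ester, 1 C=O (running total 2).
CH(COCl): acyl halide, 1 C=O (running total 3).
CO: ketone, 1 C=O (running total 4).
CH(CHO): aldehyde, 1 C=O (running total 5).
CH(COCH3): ketone, 1 C=O (running total 6).
CH2COOCH2: ester, 1 C=O (running total 7).
CH(COOCH3): ester, 1 C=O (running total 8).
CONH2: amide, 1 C=O (running total 9).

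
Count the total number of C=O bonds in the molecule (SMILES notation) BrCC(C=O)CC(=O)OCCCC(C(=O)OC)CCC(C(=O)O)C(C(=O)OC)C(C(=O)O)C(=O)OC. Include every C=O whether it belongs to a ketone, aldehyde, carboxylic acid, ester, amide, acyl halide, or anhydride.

7

CH(CHO): aldehyde, 1 C=O (running total 1).
CH2COOCH2: ester, 1 C=O (running total 2).
CH(COOCH3): ester, 1 C=O (running total 3).
CH(COOH): carboxylic acid, 1 C=O (running total 4).
CH(COOCH3): ester, 1 C=O (running total 5).
CH(COOH): carboxylic acid, 1 C=O (running total 6).
COOCH3: ester, 1 C=O (running total 7).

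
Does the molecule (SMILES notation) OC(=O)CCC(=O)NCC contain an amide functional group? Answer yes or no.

yes

Reading the structure from left to right:
  HOOC: –COOH: carbonyl C bonded to –OH and C → carboxylic acid (the –OH is not a separate alcohol).
  CH2CONHCH2: –C(=O)–N– linkage → amide (the N is not an amine).
The CH2CONHCH2 segment supplies the amide: –C(=O)–N– linkage → amide (the N is not an amine).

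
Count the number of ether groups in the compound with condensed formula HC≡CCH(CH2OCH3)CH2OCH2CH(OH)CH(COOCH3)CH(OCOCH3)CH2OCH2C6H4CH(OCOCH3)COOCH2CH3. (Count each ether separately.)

3

Reading the structure from left to right:
  HC≡C: C≡C triple bond → alkyne.
  CH(CH2OCH3): pendant –CH2OCH3: C–O–C linkage → ether.
  CH2OCH2: C–O–C with sp³ carbons on both sides and no adjacent C=O → ether.
  CH(OH): –OH on an sp³ carbon → alcohol (secondary).
  CH(COOCH3): pendant –COOCH3: carbonyl C bonded to C and –OCH3 → ester.
  CH(OCOCH3): pendant –OC(=O)CH3: an acyloxy group → ester.
  CH2OCH2: C–O–C with sp³ carbons on both sides and no adjacent C=O → ether.
  C6H4: para-disubstituted benzene ring → arene.
  CH(OCOCH3): pendant –OC(=O)CH3: an acyloxy group → ester.
  COOCH2CH3: –C(=O)OCH2CH3: carbonyl C bonded to C and to –OEt → ester.
Ether appears at: CH(CH2OCH3), CH2OCH2, CH2OCH2 → 3.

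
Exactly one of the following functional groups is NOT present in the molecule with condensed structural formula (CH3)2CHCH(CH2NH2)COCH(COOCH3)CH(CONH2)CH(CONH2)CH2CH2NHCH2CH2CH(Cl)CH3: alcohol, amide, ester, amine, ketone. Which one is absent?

ketone: present (CO — –C(=O)– with carbon on both sides → ketone).
ester: present (CH(COOCH3) — pendant –COOCH3: carbonyl C bonded to C and –OCH3 → ester).
amide: present (CH(CONH2) — pendant –CONH2: carbonyl C bonded to C and N → amide).
amine: present (CH(CH2NH2) — pendant –CH2NH2: N on sp³ C, no adjacent C=O → amine).
alcohol: no segment matches this pattern.

alcohol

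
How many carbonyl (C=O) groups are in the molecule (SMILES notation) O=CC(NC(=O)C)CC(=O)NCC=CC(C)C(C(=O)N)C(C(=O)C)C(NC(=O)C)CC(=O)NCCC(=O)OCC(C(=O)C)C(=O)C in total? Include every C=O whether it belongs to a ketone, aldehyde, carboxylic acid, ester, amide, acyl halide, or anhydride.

OHC: aldehyde, 1 C=O (running total 1).
CH(NHCOCH3): amide, 1 C=O (running total 2).
CH2CONHCH2: amide, 1 C=O (running total 3).
CH(CONH2): amide, 1 C=O (running total 4).
CH(COCH3): ketone, 1 C=O (running total 5).
CH(NHCOCH3): amide, 1 C=O (running total 6).
CH2CONHCH2: amide, 1 C=O (running total 7).
CH2COOCH2: ester, 1 C=O (running total 8).
CH(COCH3): ketone, 1 C=O (running total 9).
CO: ketone, 1 C=O (running total 10).

10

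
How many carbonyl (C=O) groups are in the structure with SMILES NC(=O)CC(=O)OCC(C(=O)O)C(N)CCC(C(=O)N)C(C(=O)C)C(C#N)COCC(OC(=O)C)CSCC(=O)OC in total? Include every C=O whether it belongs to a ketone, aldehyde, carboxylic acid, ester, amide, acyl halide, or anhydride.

H2NCO: amide, 1 C=O (running total 1).
CH2COOCH2: ester, 1 C=O (running total 2).
CH(COOH): carboxylic acid, 1 C=O (running total 3).
CH(CONH2): amide, 1 C=O (running total 4).
CH(COCH3): ketone, 1 C=O (running total 5).
CH(OCOCH3): ester, 1 C=O (running total 6).
COOCH3: ester, 1 C=O (running total 7).

7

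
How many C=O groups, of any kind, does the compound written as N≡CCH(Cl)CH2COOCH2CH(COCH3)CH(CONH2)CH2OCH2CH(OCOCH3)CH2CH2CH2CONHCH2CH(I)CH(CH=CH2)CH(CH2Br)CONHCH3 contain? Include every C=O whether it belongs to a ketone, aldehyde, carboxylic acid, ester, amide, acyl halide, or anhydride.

6

CH2COOCH2: ester, 1 C=O (running total 1).
CH(COCH3): ketone, 1 C=O (running total 2).
CH(CONH2): amide, 1 C=O (running total 3).
CH(OCOCH3): ester, 1 C=O (running total 4).
CH2CONHCH2: amide, 1 C=O (running total 5).
CONHCH3: amide, 1 C=O (running total 6).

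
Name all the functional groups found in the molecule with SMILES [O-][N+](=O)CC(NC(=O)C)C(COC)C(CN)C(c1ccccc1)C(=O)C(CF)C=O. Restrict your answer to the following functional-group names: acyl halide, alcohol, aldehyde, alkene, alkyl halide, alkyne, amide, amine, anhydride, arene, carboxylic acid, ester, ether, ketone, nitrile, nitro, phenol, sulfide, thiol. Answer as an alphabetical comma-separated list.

Reading the structure from left to right:
  O2NCH2: –NO2 on carbon → nitro group.
  CH(NHCOCH3): pendant –NHC(=O)CH3: N bonded to a carbonyl → amide (not amine).
  CH(CH2OCH3): pendant –CH2OCH3: C–O–C linkage → ether.
  CH(CH2NH2): pendant –CH2NH2: N on sp³ C, no adjacent C=O → amine.
  CH(C6H5): pendant –C6H5: benzene ring → arene.
  CO: –C(=O)– with carbon on both sides → ketone.
  CH(CH2F): pendant –CH2X: halogen on sp³ carbon → alkyl halide.
  CHO: terminal –CHO: carbonyl C bonded to H and C → aldehyde.

aldehyde, alkyl halide, amide, amine, arene, ether, ketone, nitro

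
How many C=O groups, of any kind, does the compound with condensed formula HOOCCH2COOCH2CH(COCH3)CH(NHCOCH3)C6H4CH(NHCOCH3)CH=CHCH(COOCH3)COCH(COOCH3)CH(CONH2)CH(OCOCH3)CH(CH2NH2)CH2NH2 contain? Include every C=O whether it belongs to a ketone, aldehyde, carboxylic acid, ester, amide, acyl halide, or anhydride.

HOOC: carboxylic acid, 1 C=O (running total 1).
CH2COOCH2: ester, 1 C=O (running total 2).
CH(COCH3): ketone, 1 C=O (running total 3).
CH(NHCOCH3): amide, 1 C=O (running total 4).
CH(NHCOCH3): amide, 1 C=O (running total 5).
CH(COOCH3): ester, 1 C=O (running total 6).
CO: ketone, 1 C=O (running total 7).
CH(COOCH3): ester, 1 C=O (running total 8).
CH(CONH2): amide, 1 C=O (running total 9).
CH(OCOCH3): ester, 1 C=O (running total 10).

10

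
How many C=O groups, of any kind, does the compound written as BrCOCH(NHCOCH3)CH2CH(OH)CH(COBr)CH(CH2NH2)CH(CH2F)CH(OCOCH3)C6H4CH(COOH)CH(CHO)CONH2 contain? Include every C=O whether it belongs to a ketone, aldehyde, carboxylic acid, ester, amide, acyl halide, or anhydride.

BrCO: acyl halide, 1 C=O (running total 1).
CH(NHCOCH3): amide, 1 C=O (running total 2).
CH(COBr): acyl halide, 1 C=O (running total 3).
CH(OCOCH3): ester, 1 C=O (running total 4).
CH(COOH): carboxylic acid, 1 C=O (running total 5).
CH(CHO): aldehyde, 1 C=O (running total 6).
CONH2: amide, 1 C=O (running total 7).

7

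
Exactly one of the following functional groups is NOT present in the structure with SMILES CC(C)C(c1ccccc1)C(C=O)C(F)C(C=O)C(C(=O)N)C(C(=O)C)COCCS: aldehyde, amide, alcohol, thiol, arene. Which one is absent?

aldehyde: present (CH(CHO) — pendant –CHO: carbonyl C bonded to C and H → aldehyde).
amide: present (CH(CONH2) — pendant –CONH2: carbonyl C bonded to C and N → amide).
thiol: present (CH2SH — –SH on an sp³ carbon → thiol).
arene: present (CH(C6H5) — pendant –C6H5: benzene ring → arene).
alcohol: no segment matches this pattern.

alcohol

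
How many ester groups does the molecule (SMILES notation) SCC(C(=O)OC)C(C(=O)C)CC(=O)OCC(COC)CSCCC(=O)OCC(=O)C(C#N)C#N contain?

3

–SH on an sp³ carbon → thiol.
pendant –COOCH3: carbonyl C bonded to C and –OCH3 → ester.
pendant –COCH3: carbonyl C bonded to two carbons → ketone.
–C(=O)–O–C with C on the carbonyl side → ester.
pendant –CH2OCH3: C–O–C linkage → ether.
C–S–C linkage → sulfide (thioether).
–C(=O)–O–C with C on the carbonyl side → ester.
–C(=O)– with carbon on both sides → ketone.
pendant –C≡N: nitrile.
–C≡N: carbon triple-bonded to nitrogen → nitrile.
Ester appears at: CH(COOCH3), CH2COOCH2, CH2COOCH2 → 3.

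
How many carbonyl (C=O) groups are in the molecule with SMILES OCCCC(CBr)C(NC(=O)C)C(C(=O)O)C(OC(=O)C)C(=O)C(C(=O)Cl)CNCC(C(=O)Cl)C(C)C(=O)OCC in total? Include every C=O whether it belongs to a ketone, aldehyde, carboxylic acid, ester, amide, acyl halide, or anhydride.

7

CH(NHCOCH3): amide, 1 C=O (running total 1).
CH(COOH): carboxylic acid, 1 C=O (running total 2).
CH(OCOCH3): ester, 1 C=O (running total 3).
CO: ketone, 1 C=O (running total 4).
CH(COCl): acyl halide, 1 C=O (running total 5).
CH(COCl): acyl halide, 1 C=O (running total 6).
COOCH2CH3: ester, 1 C=O (running total 7).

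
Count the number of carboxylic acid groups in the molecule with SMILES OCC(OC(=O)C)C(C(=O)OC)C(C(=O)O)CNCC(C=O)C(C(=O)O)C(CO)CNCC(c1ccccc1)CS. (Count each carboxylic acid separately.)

Reading the structure from left to right:
  HOCH2: HO– on an sp³ carbon → alcohol.
  CH(OCOCH3): pendant –OC(=O)CH3: an acyloxy group → ester.
  CH(COOCH3): pendant –COOCH3: carbonyl C bonded to C and –OCH3 → ester.
  CH(COOH): pendant –COOH: carbonyl C bonded to C and –OH → carboxylic acid.
  CH2NHCH2: C–N–C with sp³ carbons and no adjacent C=O → amine (secondary).
  CH(CHO): pendant –CHO: carbonyl C bonded to C and H → aldehyde.
  CH(COOH): pendant –COOH: carbonyl C bonded to C and –OH → carboxylic acid.
  CH(CH2OH): pendant –CH2OH on an sp³ backbone C → alcohol.
  CH2NHCH2: C–N–C with sp³ carbons and no adjacent C=O → amine (secondary).
  CH(C6H5): pendant –C6H5: benzene ring → arene.
  CH2SH: –SH on an sp³ carbon → thiol.
Carboxylic acid appears at: CH(COOH), CH(COOH) → 2.

2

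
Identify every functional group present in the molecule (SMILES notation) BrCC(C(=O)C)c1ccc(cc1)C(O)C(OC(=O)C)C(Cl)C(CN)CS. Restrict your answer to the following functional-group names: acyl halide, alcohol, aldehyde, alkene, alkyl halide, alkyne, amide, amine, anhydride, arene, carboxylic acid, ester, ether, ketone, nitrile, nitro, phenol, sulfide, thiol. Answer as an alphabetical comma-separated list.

Taking each segment in turn:
  BrCH2: halogen on an sp³ carbon → alkyl halide.
  CH(COCH3): pendant –COCH3: carbonyl C bonded to two carbons → ketone.
  C6H4: para-disubstituted benzene ring → arene.
  CH(OH): –OH on an sp³ carbon → alcohol (secondary).
  CH(OCOCH3): pendant –OC(=O)CH3: an acyloxy group → ester.
  CH(Cl): halogen on an sp³ carbon → alkyl halide.
  CH(CH2NH2): pendant –CH2NH2: N on sp³ C, no adjacent C=O → amine.
  CH2SH: –SH on an sp³ carbon → thiol.

alcohol, alkyl halide, amine, arene, ester, ketone, thiol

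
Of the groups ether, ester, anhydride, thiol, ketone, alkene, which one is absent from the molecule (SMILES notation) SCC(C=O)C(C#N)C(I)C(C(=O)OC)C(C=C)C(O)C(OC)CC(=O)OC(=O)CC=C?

anhydride: present (CH2CO-O-COCH2 — two acyl groups sharing one oxygen, –C(=O)–O–C(=O)– → anhydride).
ether: present (CH(OCH3) — pendant –OCH3: C–O–C with sp³ C, no adjacent C=O → ether).
thiol: present (HSCH2 — –SH on an sp³ carbon → thiol).
ester: present (CH(COOCH3) — pendant –COOCH3: carbonyl C bonded to C and –OCH3 → ester).
alkene: present (CH(CH=CH2) — pendant –CH=CH2: C=C double bond → alkene).
ketone: absent. In CH(COOCH3), the C=O is bonded to an –O–C group, which defines an ester, not a ketone. In CH(CHO), the carbonyl carbon carries an H, so it is an aldehyde, not a ketone. In CH2CO-O-COCH2, the two C=O groups share a bridging oxygen, which is an anhydride linkage, not a ketone.

ketone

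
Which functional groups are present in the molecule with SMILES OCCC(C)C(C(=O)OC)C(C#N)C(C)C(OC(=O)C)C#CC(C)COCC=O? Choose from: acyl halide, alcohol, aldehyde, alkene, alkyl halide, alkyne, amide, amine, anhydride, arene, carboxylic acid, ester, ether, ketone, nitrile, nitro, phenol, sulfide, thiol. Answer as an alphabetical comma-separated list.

Reading the structure from left to right:
  HOCH2: HO– on an sp³ carbon → alcohol.
  CH(COOCH3): pendant –COOCH3: carbonyl C bonded to C and –OCH3 → ester.
  CH(CN): pendant –C≡N: nitrile.
  CH(OCOCH3): pendant –OC(=O)CH3: an acyloxy group → ester.
  C≡C: C≡C triple bond → alkyne.
  CH2OCH2: C–O–C with sp³ carbons on both sides and no adjacent C=O → ether.
  CHO: terminal –CHO: carbonyl C bonded to H and C → aldehyde.

alcohol, aldehyde, alkyne, ester, ether, nitrile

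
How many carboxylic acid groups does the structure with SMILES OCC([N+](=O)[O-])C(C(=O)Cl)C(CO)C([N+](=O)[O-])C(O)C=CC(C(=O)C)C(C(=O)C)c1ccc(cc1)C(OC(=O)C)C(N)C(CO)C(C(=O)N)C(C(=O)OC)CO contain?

0

Working along the chain:
  HOCH2: HO– on an sp³ carbon → alcohol.
  CH(NO2): –NO2 on an sp³ carbon → nitro (the N=O is not a carbonyl).
  CH(COCl): pendant –C(=O)X: carbonyl C bonded to C and halogen → acyl halide.
  CH(CH2OH): pendant –CH2OH on an sp³ backbone C → alcohol.
  CH(NO2): –NO2 on an sp³ carbon → nitro (the N=O is not a carbonyl).
  CH(OH): –OH on an sp³ carbon → alcohol (secondary).
  CH=CH: C=C double bond → alkene.
  CH(COCH3): pendant –COCH3: carbonyl C bonded to two carbons → ketone.
  CH(COCH3): pendant –COCH3: carbonyl C bonded to two carbons → ketone.
  C6H4: para-disubstituted benzene ring → arene.
  CH(OCOCH3): pendant –OC(=O)CH3: an acyloxy group → ester.
  CH(NH2): –NH2 on an sp³ carbon with no adjacent C=O → amine.
  CH(CH2OH): pendant –CH2OH on an sp³ backbone C → alcohol.
  CH(CONH2): pendant –CONH2: carbonyl C bonded to C and N → amide.
  CH(COOCH3): pendant –COOCH3: carbonyl C bonded to C and –OCH3 → ester.
  CH2OH: –OH on an sp³ carbon → alcohol.
No segment is a carboxylic acid: HOCH2 is alcohol, not carboxylic acid; CH(CH2OH) is alcohol, not carboxylic acid; CH(OH) is alcohol, not carboxylic acid. → 0.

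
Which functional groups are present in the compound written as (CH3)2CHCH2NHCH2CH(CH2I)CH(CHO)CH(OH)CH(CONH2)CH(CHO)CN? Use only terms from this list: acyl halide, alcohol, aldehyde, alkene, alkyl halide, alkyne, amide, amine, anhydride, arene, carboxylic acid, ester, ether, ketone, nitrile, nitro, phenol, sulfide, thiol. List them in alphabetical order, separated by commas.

alcohol, aldehyde, alkyl halide, amide, amine, nitrile

C–N–C with sp³ carbons and no adjacent C=O → amine (secondary).
pendant –CH2X: halogen on sp³ carbon → alkyl halide.
pendant –CHO: carbonyl C bonded to C and H → aldehyde.
–OH on an sp³ carbon → alcohol (secondary).
pendant –CONH2: carbonyl C bonded to C and N → amide.
pendant –CHO: carbonyl C bonded to C and H → aldehyde.
–C≡N: carbon triple-bonded to nitrogen → nitrile.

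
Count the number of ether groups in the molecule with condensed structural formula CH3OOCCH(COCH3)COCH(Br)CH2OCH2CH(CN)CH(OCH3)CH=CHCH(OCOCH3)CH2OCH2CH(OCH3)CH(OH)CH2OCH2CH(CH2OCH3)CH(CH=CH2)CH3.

6

CH3O–C(=O)–: carbonyl C bonded to C and to –OCH3 → ester (not ketone + ether).
pendant –COCH3: carbonyl C bonded to two carbons → ketone.
–C(=O)– with carbon on both sides → ketone.
halogen on an sp³ carbon → alkyl halide.
C–O–C with sp³ carbons on both sides and no adjacent C=O → ether.
pendant –C≡N: nitrile.
pendant –OCH3: C–O–C with sp³ C, no adjacent C=O → ether.
C=C double bond → alkene.
pendant –OC(=O)CH3: an acyloxy group → ester.
C–O–C with sp³ carbons on both sides and no adjacent C=O → ether.
pendant –OCH3: C–O–C with sp³ C, no adjacent C=O → ether.
–OH on an sp³ carbon → alcohol (secondary).
C–O–C with sp³ carbons on both sides and no adjacent C=O → ether.
pendant –CH2OCH3: C–O–C linkage → ether.
pendant –CH=CH2: C=C double bond → alkene.
Ether appears at: CH2OCH2, CH(OCH3), CH2OCH2, CH(OCH3), CH2OCH2, CH(CH2OCH3) → 6.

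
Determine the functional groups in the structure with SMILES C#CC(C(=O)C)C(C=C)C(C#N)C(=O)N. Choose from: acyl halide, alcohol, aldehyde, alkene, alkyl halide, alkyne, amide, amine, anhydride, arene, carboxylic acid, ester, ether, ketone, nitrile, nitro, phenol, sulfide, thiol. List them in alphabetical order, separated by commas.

alkene, alkyne, amide, ketone, nitrile

Working along the chain:
  HC≡C: C≡C triple bond → alkyne.
  CH(COCH3): pendant –COCH3: carbonyl C bonded to two carbons → ketone.
  CH(CH=CH2): pendant –CH=CH2: C=C double bond → alkene.
  CH(CN): pendant –C≡N: nitrile.
  CONH2: –C(=O)NH2: carbonyl C bonded to C and to N → amide (the N is not a separate amine).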